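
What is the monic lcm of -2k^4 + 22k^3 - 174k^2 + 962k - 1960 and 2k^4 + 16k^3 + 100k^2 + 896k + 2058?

Euclidean algorithm in ℚ[k]:
  -2k^4 + 22k^3 - 174k^2 + 962k - 1960 = (-1)(2k^4 + 16k^3 + 100k^2 + 896k + 2058) + (38k^3 - 74k^2 + 1858k + 98)
  2k^4 + 16k^3 + 100k^2 + 896k + 2058 = ((1/19)k + 189/361)(38k^3 - 74k^2 + 1858k + 98) + ((14784/361)k^2 - (29568/361)k + 724416/361)
  38k^3 - 74k^2 + 1858k + 98 = ((6859/7392)k + 361/7392)((14784/361)k^2 - (29568/361)k + 724416/361) + (0)
Last nonzero remainder: (14784/361)k^2 - (29568/361)k + 724416/361. Dividing through by 14784/361 gives the monic gcd k^2 - 2k + 49.
Then lcm(f, g) = f·g / gcd(f, g); expanding and making the result monic gives the answer.

k^6 - k^5 - 2k^4 + 158k^3 - 2003k^2 - 301k + 20580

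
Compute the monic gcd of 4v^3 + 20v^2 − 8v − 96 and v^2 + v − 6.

v^2 + v − 6

Euclidean algorithm in ℚ[v]:
  4v^3 + 20v^2 − 8v − 96 = (4v + 16)(v^2 + v − 6) + (0)
The last nonzero remainder v^2 + v − 6 is already monic.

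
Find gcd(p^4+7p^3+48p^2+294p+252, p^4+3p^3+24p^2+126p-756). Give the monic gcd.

Apply the Euclidean algorithm:
  p^4+7p^3+48p^2+294p+252 = (p^4+3p^3+24p^2+126p-756) + (4p^3+24p^2+168p+1008)
  p^4+3p^3+24p^2+126p-756 = ((1/4)p-3/4)(4p^3+24p^2+168p+1008) + (0)
Last nonzero remainder: 4p^3+24p^2+168p+1008. Dividing through by 4 gives the monic gcd p^3+6p^2+42p+252.

p^3+6p^2+42p+252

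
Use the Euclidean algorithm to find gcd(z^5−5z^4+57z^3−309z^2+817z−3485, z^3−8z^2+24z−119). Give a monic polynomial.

By polynomial division,
  z^5−5z^4+57z^3−309z^2+817z−3485 = (z^2+3z+57)(z^3−8z^2+24z−119) + (194z^2−194z+3298)
  z^3−8z^2+24z−119 = ((1/194)z−7/194)(194z^2−194z+3298) + (0)
Last nonzero remainder: 194z^2−194z+3298. Dividing through by 194 gives the monic gcd z^2−z+17.

z^2−z+17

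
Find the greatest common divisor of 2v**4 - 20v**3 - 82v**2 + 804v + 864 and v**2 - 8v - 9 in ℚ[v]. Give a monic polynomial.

Repeated division with remainder:
  2v**4 - 20v**3 - 82v**2 + 804v + 864 = (2v**2 - 4v - 96)(v**2 - 8v - 9) + (0)
The last nonzero remainder v**2 - 8v - 9 is already monic.

v**2 - 8v - 9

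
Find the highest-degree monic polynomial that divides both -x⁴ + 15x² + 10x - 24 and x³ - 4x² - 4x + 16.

x² - 2x - 8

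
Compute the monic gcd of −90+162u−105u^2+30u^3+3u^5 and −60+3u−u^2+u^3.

By polynomial division,
  3u^5+30u^3−105u^2+162u−90 = (3u^2+3u+24)(u^3−u^2+3u−60) + (90u^2+270u+1350)
  u^3−u^2+3u−60 = ((1/90)u−2/45)(90u^2+270u+1350) + (0)
Last nonzero remainder: 90u^2+270u+1350. Dividing through by 90 gives the monic gcd u^2+3u+15.

15+3u+u^2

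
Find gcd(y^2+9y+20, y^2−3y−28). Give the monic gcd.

y+4

Euclidean algorithm in ℚ[y]:
  y^2+9y+20 = (y^2−3y−28) + (12y+48)
  y^2−3y−28 = ((1/12)y−7/12)(12y+48) + (0)
Last nonzero remainder: 12y+48. Dividing through by 12 gives the monic gcd y+4.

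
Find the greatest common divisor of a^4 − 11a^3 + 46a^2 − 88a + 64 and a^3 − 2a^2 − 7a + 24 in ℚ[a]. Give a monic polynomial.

Repeated division with remainder:
  a^4 − 11a^3 + 46a^2 − 88a + 64 = (a − 9)(a^3 − 2a^2 − 7a + 24) + (35a^2 − 175a + 280)
  a^3 − 2a^2 − 7a + 24 = ((1/35)a + 3/35)(35a^2 − 175a + 280) + (0)
Last nonzero remainder: 35a^2 − 175a + 280. Dividing through by 35 gives the monic gcd a^2 − 5a + 8.

a^2 − 5a + 8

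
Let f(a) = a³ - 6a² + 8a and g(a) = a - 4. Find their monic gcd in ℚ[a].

a - 4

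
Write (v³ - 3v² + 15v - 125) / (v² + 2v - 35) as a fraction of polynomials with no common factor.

(v² + 2v + 25)/(v + 7)

By polynomial division,
  v³ - 3v² + 15v - 125 = (v - 5)(v² + 2v - 35) + (60v - 300)
  v² + 2v - 35 = ((1/60)v + 7/60)(60v - 300) + (0)
Last nonzero remainder: 60v - 300. Dividing through by 60 gives the monic gcd v - 5.
Cancel v - 5 from numerator and denominator to get the reduced form.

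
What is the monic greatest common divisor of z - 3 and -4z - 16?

1

Euclidean algorithm in ℚ[z]:
  z - 3 = (-1/4)(-4z - 16) + (-7)
  -4z - 16 = ((4/7)z + 16/7)(-7) + (0)
The last nonzero remainder is the constant -7, so the polynomials are coprime and gcd = 1.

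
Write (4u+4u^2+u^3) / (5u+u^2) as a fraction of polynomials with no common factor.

Repeated division with remainder:
  u^3+4u^2+4u = (u−1)(u^2+5u) + (9u)
  u^2+5u = ((1/9)u+5/9)(9u) + (0)
Last nonzero remainder: 9u. Dividing through by 9 gives the monic gcd u.
Cancel u from numerator and denominator to get the reduced form.

(4+4u+u^2)/(5+u)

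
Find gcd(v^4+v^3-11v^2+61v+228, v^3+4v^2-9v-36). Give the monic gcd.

v^2+7v+12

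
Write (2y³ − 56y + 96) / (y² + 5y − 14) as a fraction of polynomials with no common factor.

Apply the Euclidean algorithm:
  2y³ − 56y + 96 = (2y − 10)(y² + 5y − 14) + (22y − 44)
  y² + 5y − 14 = ((1/22)y + 7/22)(22y − 44) + (0)
Last nonzero remainder: 22y − 44. Dividing through by 22 gives the monic gcd y − 2.
Cancel y − 2 from numerator and denominator to get the reduced form.

(2y² + 4y − 48)/(y + 7)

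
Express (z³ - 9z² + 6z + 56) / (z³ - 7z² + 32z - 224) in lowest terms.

(z² - 2z - 8)/(z² + 32)

Apply the Euclidean algorithm:
  z³ - 9z² + 6z + 56 = (z³ - 7z² + 32z - 224) + (-2z² - 26z + 280)
  z³ - 7z² + 32z - 224 = (-(1/2)z + 10)(-2z² - 26z + 280) + (432z - 3024)
  -2z² - 26z + 280 = (-(1/216)z - 5/54)(432z - 3024) + (0)
Last nonzero remainder: 432z - 3024. Dividing through by 432 gives the monic gcd z - 7.
Cancel z - 7 from numerator and denominator to get the reduced form.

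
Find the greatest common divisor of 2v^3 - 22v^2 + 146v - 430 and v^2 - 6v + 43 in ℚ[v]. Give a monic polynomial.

By polynomial division,
  2v^3 - 22v^2 + 146v - 430 = (2v - 10)(v^2 - 6v + 43) + (0)
The last nonzero remainder v^2 - 6v + 43 is already monic.

v^2 - 6v + 43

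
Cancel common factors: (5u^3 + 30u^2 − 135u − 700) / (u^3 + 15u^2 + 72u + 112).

(5u − 25)/(u + 4)

Euclidean algorithm in ℚ[u]:
  5u^3 + 30u^2 − 135u − 700 = (5)(u^3 + 15u^2 + 72u + 112) + (−45u^2 − 495u − 1260)
  u^3 + 15u^2 + 72u + 112 = (−(1/45)u − 4/45)(−45u^2 − 495u − 1260) + (0)
Last nonzero remainder: −45u^2 − 495u − 1260. Dividing through by −45 gives the monic gcd u^2 + 11u + 28.
Cancel u^2 + 11u + 28 from numerator and denominator to get the reduced form.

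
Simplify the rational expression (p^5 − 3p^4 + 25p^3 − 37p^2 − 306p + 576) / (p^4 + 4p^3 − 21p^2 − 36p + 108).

By polynomial division,
  p^5 − 3p^4 + 25p^3 − 37p^2 − 306p + 576 = (p − 7)(p^4 + 4p^3 − 21p^2 − 36p + 108) + (74p^3 − 148p^2 − 666p + 1332)
  p^4 + 4p^3 − 21p^2 − 36p + 108 = ((1/74)p + 3/37)(74p^3 − 148p^2 − 666p + 1332) + (0)
Last nonzero remainder: 74p^3 − 148p^2 − 666p + 1332. Dividing through by 74 gives the monic gcd p^3 − 2p^2 − 9p + 18.
Cancel p^3 − 2p^2 − 9p + 18 from numerator and denominator to get the reduced form.

(p^2 − p + 32)/(p + 6)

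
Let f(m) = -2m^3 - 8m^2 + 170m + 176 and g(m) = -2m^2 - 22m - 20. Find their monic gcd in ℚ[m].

Repeated division with remainder:
  -2m^3 - 8m^2 + 170m + 176 = (m - 7)(-2m^2 - 22m - 20) + (36m + 36)
  -2m^2 - 22m - 20 = (-(1/18)m - 5/9)(36m + 36) + (0)
Last nonzero remainder: 36m + 36. Dividing through by 36 gives the monic gcd m + 1.

m + 1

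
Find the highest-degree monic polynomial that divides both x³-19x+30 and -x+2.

Apply the Euclidean algorithm:
  x³-19x+30 = (-x²-2x+15)(-x+2) + (0)
Last nonzero remainder: -x+2. Dividing through by -1 gives the monic gcd x-2.

x-2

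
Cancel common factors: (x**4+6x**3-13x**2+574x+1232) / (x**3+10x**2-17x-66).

(x**2-7x+56)/(x-3)

Apply the Euclidean algorithm:
  x**4+6x**3-13x**2+574x+1232 = (x-4)(x**3+10x**2-17x-66) + (44x**2+572x+968)
  x**3+10x**2-17x-66 = ((1/44)x-3/44)(44x**2+572x+968) + (0)
Last nonzero remainder: 44x**2+572x+968. Dividing through by 44 gives the monic gcd x**2+13x+22.
Cancel x**2+13x+22 from numerator and denominator to get the reduced form.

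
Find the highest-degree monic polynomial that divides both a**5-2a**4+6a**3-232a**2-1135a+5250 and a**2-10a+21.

Apply the Euclidean algorithm:
  a**5-2a**4+6a**3-232a**2-1135a+5250 = (a**3+8a**2+65a+250)(a**2-10a+21) + (0)
The last nonzero remainder a**2-10a+21 is already monic.

a**2-10a+21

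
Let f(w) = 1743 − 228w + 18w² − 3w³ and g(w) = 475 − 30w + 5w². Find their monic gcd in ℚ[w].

1

By polynomial division,
  −3w³ + 18w² − 228w + 1743 = (−(3/5)w)(5w² − 30w + 475) + (57w + 1743)
  5w² − 30w + 475 = ((5/57)w − 3475/1083)(57w + 1743) + (2190450/361)
  57w + 1743 = ((6859/730150)w + 209741/730150)(2190450/361) + (0)
The last nonzero remainder is the constant 2190450/361, so the polynomials are coprime and gcd = 1.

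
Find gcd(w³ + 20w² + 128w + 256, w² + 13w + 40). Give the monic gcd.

Apply the Euclidean algorithm:
  w³ + 20w² + 128w + 256 = (w + 7)(w² + 13w + 40) + (−3w − 24)
  w² + 13w + 40 = (−(1/3)w − 5/3)(−3w − 24) + (0)
Last nonzero remainder: −3w − 24. Dividing through by −3 gives the monic gcd w + 8.

w + 8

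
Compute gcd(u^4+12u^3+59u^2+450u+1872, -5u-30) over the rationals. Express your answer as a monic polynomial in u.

u+6

Apply the Euclidean algorithm:
  u^4+12u^3+59u^2+450u+1872 = (-(1/5)u^3-(6/5)u^2-(23/5)u-312/5)(-5u-30) + (0)
Last nonzero remainder: -5u-30. Dividing through by -5 gives the monic gcd u+6.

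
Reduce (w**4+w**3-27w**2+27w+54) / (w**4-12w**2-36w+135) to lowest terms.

(w**2+7w+6)/(w**2+6w+15)

Apply the Euclidean algorithm:
  w**4+w**3-27w**2+27w+54 = (w**4-12w**2-36w+135) + (w**3-15w**2+63w-81)
  w**4-12w**2-36w+135 = (w+15)(w**3-15w**2+63w-81) + (150w**2-900w+1350)
  w**3-15w**2+63w-81 = ((1/150)w-3/50)(150w**2-900w+1350) + (0)
Last nonzero remainder: 150w**2-900w+1350. Dividing through by 150 gives the monic gcd w**2-6w+9.
Cancel w**2-6w+9 from numerator and denominator to get the reduced form.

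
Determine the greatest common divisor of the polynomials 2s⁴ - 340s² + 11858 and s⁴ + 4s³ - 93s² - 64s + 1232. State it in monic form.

s² + 4s - 77

By polynomial division,
  2s⁴ - 340s² + 11858 = (2)(s⁴ + 4s³ - 93s² - 64s + 1232) + (-8s³ - 154s² + 128s + 9394)
  s⁴ + 4s³ - 93s² - 64s + 1232 = (-(1/8)s + 61/32)(-8s³ - 154s² + 128s + 9394) + ((3465/16)s² + (3465/4)s - 266805/16)
  -8s³ - 154s² + 128s + 9394 = (-(128/3465)s - 1952/3465)((3465/16)s² + (3465/4)s - 266805/16) + (0)
Last nonzero remainder: (3465/16)s² + (3465/4)s - 266805/16. Dividing through by 3465/16 gives the monic gcd s² + 4s - 77.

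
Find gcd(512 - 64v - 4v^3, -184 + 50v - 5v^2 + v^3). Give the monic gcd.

-4 + v

Repeated division with remainder:
  -4v^3 - 64v + 512 = (-4)(v^3 - 5v^2 + 50v - 184) + (-20v^2 + 136v - 224)
  v^3 - 5v^2 + 50v - 184 = (-(1/20)v - 9/100)(-20v^2 + 136v - 224) + ((1276/25)v - 5104/25)
  -20v^2 + 136v - 224 = (-(125/319)v + 350/319)((1276/25)v - 5104/25) + (0)
Last nonzero remainder: (1276/25)v - 5104/25. Dividing through by 1276/25 gives the monic gcd v - 4.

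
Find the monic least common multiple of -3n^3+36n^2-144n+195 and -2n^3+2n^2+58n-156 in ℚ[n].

By polynomial division,
  -3n^3+36n^2-144n+195 = (3/2)(-2n^3+2n^2+58n-156) + (33n^2-231n+429)
  -2n^3+2n^2+58n-156 = (-(2/33)n-4/11)(33n^2-231n+429) + (0)
Last nonzero remainder: 33n^2-231n+429. Dividing through by 33 gives the monic gcd n^2-7n+13.
Then lcm(f, g) = f·g / gcd(f, g); expanding and making the result monic gives the answer.

n^4-6n^3-24n^2+223n-390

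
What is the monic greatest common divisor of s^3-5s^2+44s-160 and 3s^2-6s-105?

By polynomial division,
  s^3-5s^2+44s-160 = ((1/3)s-1)(3s^2-6s-105) + (73s-265)
  3s^2-6s-105 = ((3/73)s+357/5329)(73s-265) + (-464940/5329)
  73s-265 = (-(389017/464940)s+282437/92988)(-464940/5329) + (0)
The last nonzero remainder is the constant -464940/5329, so the polynomials are coprime and gcd = 1.

1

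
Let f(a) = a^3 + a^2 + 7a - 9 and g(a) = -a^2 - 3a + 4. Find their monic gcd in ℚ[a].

a - 1

Repeated division with remainder:
  a^3 + a^2 + 7a - 9 = (-a + 2)(-a^2 - 3a + 4) + (17a - 17)
  -a^2 - 3a + 4 = (-(1/17)a - 4/17)(17a - 17) + (0)
Last nonzero remainder: 17a - 17. Dividing through by 17 gives the monic gcd a - 1.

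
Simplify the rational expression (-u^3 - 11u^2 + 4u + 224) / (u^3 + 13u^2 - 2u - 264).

(-u^2 - 15u - 56)/(u^2 + 17u + 66)

Repeated division with remainder:
  -u^3 - 11u^2 + 4u + 224 = (-1)(u^3 + 13u^2 - 2u - 264) + (2u^2 + 2u - 40)
  u^3 + 13u^2 - 2u - 264 = ((1/2)u + 6)(2u^2 + 2u - 40) + (6u - 24)
  2u^2 + 2u - 40 = ((1/3)u + 5/3)(6u - 24) + (0)
Last nonzero remainder: 6u - 24. Dividing through by 6 gives the monic gcd u - 4.
Cancel u - 4 from numerator and denominator to get the reduced form.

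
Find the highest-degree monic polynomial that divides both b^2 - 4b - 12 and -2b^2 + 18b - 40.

1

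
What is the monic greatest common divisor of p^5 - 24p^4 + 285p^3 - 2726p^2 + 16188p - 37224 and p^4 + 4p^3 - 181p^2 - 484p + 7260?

p^2 - 17p + 66

Euclidean algorithm in ℚ[p]:
  p^5 - 24p^4 + 285p^3 - 2726p^2 + 16188p - 37224 = (p - 28)(p^4 + 4p^3 - 181p^2 - 484p + 7260) + (578p^3 - 7310p^2 - 4624p + 166056)
  p^4 + 4p^3 - 181p^2 - 484p + 7260 = ((1/578)p + 283/9826)(578p^3 - 7310p^2 - 4624p + 166056) + ((10848/289)p^2 - (10848/17)p + 715968/289)
  578p^3 - 7310p^2 - 4624p + 166056 = ((83521/5424)p + 181781/2712)((10848/289)p^2 - (10848/17)p + 715968/289) + (0)
Last nonzero remainder: (10848/289)p^2 - (10848/17)p + 715968/289. Dividing through by 10848/289 gives the monic gcd p^2 - 17p + 66.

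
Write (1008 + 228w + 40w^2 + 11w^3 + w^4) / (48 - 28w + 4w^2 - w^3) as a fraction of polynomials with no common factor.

(-42 - 13w - w^2)/(-2 + w)

By polynomial division,
  w^4 + 11w^3 + 40w^2 + 228w + 1008 = (-w - 15)(-w^3 + 4w^2 - 28w + 48) + (72w^2 - 144w + 1728)
  -w^3 + 4w^2 - 28w + 48 = (-(1/72)w + 1/36)(72w^2 - 144w + 1728) + (0)
Last nonzero remainder: 72w^2 - 144w + 1728. Dividing through by 72 gives the monic gcd w^2 - 2w + 24.
Cancel w^2 - 2w + 24 from numerator and denominator to get the reduced form.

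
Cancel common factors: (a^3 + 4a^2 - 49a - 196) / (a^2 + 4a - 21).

(a^2 - 3a - 28)/(a - 3)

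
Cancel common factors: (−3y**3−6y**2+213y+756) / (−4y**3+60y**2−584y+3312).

Euclidean algorithm in ℚ[y]:
  −3y**3−6y**2+213y+756 = (3/4)(−4y**3+60y**2−584y+3312) + (−51y**2+651y−1728)
  −4y**3+60y**2−584y+3312 = ((4/51)y−152/867)(−51y**2+651y−1728) + (−(96624/289)y+869616/289)
  −51y**2+651y−1728 = ((4913/32208)y−1156/2013)(−(96624/289)y+869616/289) + (0)
Last nonzero remainder: −(96624/289)y+869616/289. Dividing through by −96624/289 gives the monic gcd y−9.
Cancel y−9 from numerator and denominator to get the reduced form.

(3y**2+33y+84)/(4y**2−24y+368)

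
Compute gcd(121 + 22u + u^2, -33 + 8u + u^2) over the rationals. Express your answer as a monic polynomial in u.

Apply the Euclidean algorithm:
  u^2 + 22u + 121 = (u^2 + 8u - 33) + (14u + 154)
  u^2 + 8u - 33 = ((1/14)u - 3/14)(14u + 154) + (0)
Last nonzero remainder: 14u + 154. Dividing through by 14 gives the monic gcd u + 11.

11 + u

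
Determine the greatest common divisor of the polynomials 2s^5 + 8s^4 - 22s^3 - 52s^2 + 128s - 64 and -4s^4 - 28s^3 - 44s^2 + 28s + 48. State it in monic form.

s^2 + 3s - 4

Apply the Euclidean algorithm:
  2s^5 + 8s^4 - 22s^3 - 52s^2 + 128s - 64 = (-(1/2)s + 3/2)(-4s^4 - 28s^3 - 44s^2 + 28s + 48) + (-2s^3 + 28s^2 + 110s - 136)
  -4s^4 - 28s^3 - 44s^2 + 28s + 48 = (2s + 42)(-2s^3 + 28s^2 + 110s - 136) + (-1440s^2 - 4320s + 5760)
  -2s^3 + 28s^2 + 110s - 136 = ((1/720)s - 17/720)(-1440s^2 - 4320s + 5760) + (0)
Last nonzero remainder: -1440s^2 - 4320s + 5760. Dividing through by -1440 gives the monic gcd s^2 + 3s - 4.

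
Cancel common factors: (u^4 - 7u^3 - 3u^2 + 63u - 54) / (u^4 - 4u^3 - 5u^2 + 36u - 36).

Euclidean algorithm in ℚ[u]:
  u^4 - 7u^3 - 3u^2 + 63u - 54 = (u^4 - 4u^3 - 5u^2 + 36u - 36) + (-3u^3 + 2u^2 + 27u - 18)
  u^4 - 4u^3 - 5u^2 + 36u - 36 = (-(1/3)u + 10/9)(-3u^3 + 2u^2 + 27u - 18) + ((16/9)u^2 - 16)
  -3u^3 + 2u^2 + 27u - 18 = (-(27/16)u + 9/8)((16/9)u^2 - 16) + (0)
Last nonzero remainder: (16/9)u^2 - 16. Dividing through by 16/9 gives the monic gcd u^2 - 9.
Cancel u^2 - 9 from numerator and denominator to get the reduced form.

(u^2 - 7u + 6)/(u^2 - 4u + 4)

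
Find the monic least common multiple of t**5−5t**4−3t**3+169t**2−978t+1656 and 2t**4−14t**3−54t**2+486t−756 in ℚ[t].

By polynomial division,
  t**5−5t**4−3t**3+169t**2−978t+1656 = ((1/2)t+1)(2t**4−14t**3−54t**2+486t−756) + (38t**3−20t**2−1086t+2412)
  2t**4−14t**3−54t**2+486t−756 = ((1/19)t−123/361)(38t**3−20t**2−1086t+2412) + (−(1320/361)t**2−(3960/361)t+23760/361)
  38t**3−20t**2−1086t+2412 = (−(6859/660)t+24187/660)(−(1320/361)t**2−(3960/361)t+23760/361) + (0)
Last nonzero remainder: −(1320/361)t**2−(3960/361)t+23760/361. Dividing through by −1320/361 gives the monic gcd t**2+3t−18.
Then lcm(f, g) = f·g / gcd(f, g); expanding and making the result monic gives the answer.

t**7−15t**6+68t**5+94t**4−2731t**3+14985t**2−37098t+34776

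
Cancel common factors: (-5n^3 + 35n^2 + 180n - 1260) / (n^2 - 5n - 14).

(-5n^2 + 180)/(n + 2)

By polynomial division,
  -5n^3 + 35n^2 + 180n - 1260 = (-5n + 10)(n^2 - 5n - 14) + (160n - 1120)
  n^2 - 5n - 14 = ((1/160)n + 1/80)(160n - 1120) + (0)
Last nonzero remainder: 160n - 1120. Dividing through by 160 gives the monic gcd n - 7.
Cancel n - 7 from numerator and denominator to get the reduced form.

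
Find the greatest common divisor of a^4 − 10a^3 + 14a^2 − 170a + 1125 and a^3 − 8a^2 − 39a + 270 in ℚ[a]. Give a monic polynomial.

a^2 − 14a + 45

Repeated division with remainder:
  a^4 − 10a^3 + 14a^2 − 170a + 1125 = (a − 2)(a^3 − 8a^2 − 39a + 270) + (37a^2 − 518a + 1665)
  a^3 − 8a^2 − 39a + 270 = ((1/37)a + 6/37)(37a^2 − 518a + 1665) + (0)
Last nonzero remainder: 37a^2 − 518a + 1665. Dividing through by 37 gives the monic gcd a^2 − 14a + 45.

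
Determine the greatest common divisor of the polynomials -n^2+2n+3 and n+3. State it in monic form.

Euclidean algorithm in ℚ[n]:
  -n^2+2n+3 = (-n+5)(n+3) + (-12)
  n+3 = (-(1/12)n-1/4)(-12) + (0)
The last nonzero remainder is the constant -12, so the polynomials are coprime and gcd = 1.

1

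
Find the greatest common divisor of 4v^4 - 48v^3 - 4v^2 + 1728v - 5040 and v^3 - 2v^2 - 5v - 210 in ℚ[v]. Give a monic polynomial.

v - 7

Repeated division with remainder:
  4v^4 - 48v^3 - 4v^2 + 1728v - 5040 = (4v - 40)(v^3 - 2v^2 - 5v - 210) + (-64v^2 + 2368v - 13440)
  v^3 - 2v^2 - 5v - 210 = (-(1/64)v - 35/64)(-64v^2 + 2368v - 13440) + (1080v - 7560)
  -64v^2 + 2368v - 13440 = (-(8/135)v + 16/9)(1080v - 7560) + (0)
Last nonzero remainder: 1080v - 7560. Dividing through by 1080 gives the monic gcd v - 7.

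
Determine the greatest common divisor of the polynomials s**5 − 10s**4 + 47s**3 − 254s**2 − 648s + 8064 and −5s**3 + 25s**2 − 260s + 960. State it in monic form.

s**2 − s + 48

By polynomial division,
  s**5 − 10s**4 + 47s**3 − 254s**2 − 648s + 8064 = (−(1/5)s**2 + s + 6)(−5s**3 + 25s**2 − 260s + 960) + (48s**2 − 48s + 2304)
  −5s**3 + 25s**2 − 260s + 960 = (−(5/48)s + 5/12)(48s**2 − 48s + 2304) + (0)
Last nonzero remainder: 48s**2 − 48s + 2304. Dividing through by 48 gives the monic gcd s**2 − s + 48.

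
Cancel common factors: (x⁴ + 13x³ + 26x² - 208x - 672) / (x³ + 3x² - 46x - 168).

Euclidean algorithm in ℚ[x]:
  x⁴ + 13x³ + 26x² - 208x - 672 = (x + 10)(x³ + 3x² - 46x - 168) + (42x² + 420x + 1008)
  x³ + 3x² - 46x - 168 = ((1/42)x - 1/6)(42x² + 420x + 1008) + (0)
Last nonzero remainder: 42x² + 420x + 1008. Dividing through by 42 gives the monic gcd x² + 10x + 24.
Cancel x² + 10x + 24 from numerator and denominator to get the reduced form.

(x² + 3x - 28)/(x - 7)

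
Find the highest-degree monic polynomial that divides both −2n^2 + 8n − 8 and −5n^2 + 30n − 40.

Euclidean algorithm in ℚ[n]:
  −2n^2 + 8n − 8 = (2/5)(−5n^2 + 30n − 40) + (−4n + 8)
  −5n^2 + 30n − 40 = ((5/4)n − 5)(−4n + 8) + (0)
Last nonzero remainder: −4n + 8. Dividing through by −4 gives the monic gcd n − 2.

n − 2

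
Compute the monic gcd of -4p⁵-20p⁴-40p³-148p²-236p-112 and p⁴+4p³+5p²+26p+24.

p²+5p+4

Repeated division with remainder:
  -4p⁵-20p⁴-40p³-148p²-236p-112 = (-4p-4)(p⁴+4p³+5p²+26p+24) + (-4p³-24p²-36p-16)
  p⁴+4p³+5p²+26p+24 = (-(1/4)p+1/2)(-4p³-24p²-36p-16) + (8p²+40p+32)
  -4p³-24p²-36p-16 = (-(1/2)p-1/2)(8p²+40p+32) + (0)
Last nonzero remainder: 8p²+40p+32. Dividing through by 8 gives the monic gcd p²+5p+4.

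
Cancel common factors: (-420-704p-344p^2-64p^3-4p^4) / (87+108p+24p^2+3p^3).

(-420-284p-60p^2-4p^3)/(87+21p+3p^2)

Apply the Euclidean algorithm:
  -4p^4-64p^3-344p^2-704p-420 = (-(4/3)p-32/3)(3p^3+24p^2+108p+87) + (56p^2+564p+508)
  3p^3+24p^2+108p+87 = ((3/56)p-87/784)(56p^2+564p+508) + ((28101/196)p+28101/196)
  56p^2+564p+508 = ((10976/28101)p+99568/28101)((28101/196)p+28101/196) + (0)
Last nonzero remainder: (28101/196)p+28101/196. Dividing through by 28101/196 gives the monic gcd p+1.
Cancel p+1 from numerator and denominator to get the reduced form.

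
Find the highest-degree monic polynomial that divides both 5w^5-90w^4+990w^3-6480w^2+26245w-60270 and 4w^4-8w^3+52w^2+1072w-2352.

w^2-6w+49

Euclidean algorithm in ℚ[w]:
  5w^5-90w^4+990w^3-6480w^2+26245w-60270 = ((5/4)w-20)(4w^4-8w^3+52w^2+1072w-2352) + (765w^3-6780w^2+50625w-107310)
  4w^4-8w^3+52w^2+1072w-2352 = ((4/765)w+280/7803)(765w^3-6780w^2+50625w-107310) + ((79552/2601)w^2-(159104/867)w+3898048/2601)
  765w^3-6780w^2+50625w-107310 = ((1989765/79552)w-2848095/39776)((79552/2601)w^2-(159104/867)w+3898048/2601) + (0)
Last nonzero remainder: (79552/2601)w^2-(159104/867)w+3898048/2601. Dividing through by 79552/2601 gives the monic gcd w^2-6w+49.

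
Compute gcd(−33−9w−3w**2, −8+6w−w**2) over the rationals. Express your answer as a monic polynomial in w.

Repeated division with remainder:
  −3w**2−9w−33 = (3)(−w**2+6w−8) + (−27w−9)
  −w**2+6w−8 = ((1/27)w−19/81)(−27w−9) + (−91/9)
  −27w−9 = ((243/91)w+81/91)(−91/9) + (0)
The last nonzero remainder is the constant −91/9, so the polynomials are coprime and gcd = 1.

1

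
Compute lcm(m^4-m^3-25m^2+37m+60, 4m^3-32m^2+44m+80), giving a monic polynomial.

m^5-6m^4-20m^3+162m^2-125m-300

Repeated division with remainder:
  m^4-m^3-25m^2+37m+60 = ((1/4)m+7/4)(4m^3-32m^2+44m+80) + (20m^2-60m-80)
  4m^3-32m^2+44m+80 = ((1/5)m-1)(20m^2-60m-80) + (0)
Last nonzero remainder: 20m^2-60m-80. Dividing through by 20 gives the monic gcd m^2-3m-4.
Then lcm(f, g) = f·g / gcd(f, g); expanding and making the result monic gives the answer.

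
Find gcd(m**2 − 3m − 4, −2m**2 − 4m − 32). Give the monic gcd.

By polynomial division,
  m**2 − 3m − 4 = (−1/2)(−2m**2 − 4m − 32) + (−5m − 20)
  −2m**2 − 4m − 32 = ((2/5)m − 4/5)(−5m − 20) + (−48)
  −5m − 20 = ((5/48)m + 5/12)(−48) + (0)
The last nonzero remainder is the constant −48, so the polynomials are coprime and gcd = 1.

1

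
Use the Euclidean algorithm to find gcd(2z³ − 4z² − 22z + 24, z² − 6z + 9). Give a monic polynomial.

Apply the Euclidean algorithm:
  2z³ − 4z² − 22z + 24 = (2z + 8)(z² − 6z + 9) + (8z − 48)
  z² − 6z + 9 = ((1/8)z)(8z − 48) + (9)
  8z − 48 = ((8/9)z − 16/3)(9) + (0)
The last nonzero remainder is the constant 9, so the polynomials are coprime and gcd = 1.

1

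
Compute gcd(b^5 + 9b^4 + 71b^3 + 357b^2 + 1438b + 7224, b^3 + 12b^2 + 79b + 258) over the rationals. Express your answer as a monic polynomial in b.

b^3 + 12b^2 + 79b + 258

Repeated division with remainder:
  b^5 + 9b^4 + 71b^3 + 357b^2 + 1438b + 7224 = (b^2 - 3b + 28)(b^3 + 12b^2 + 79b + 258) + (0)
The last nonzero remainder b^3 + 12b^2 + 79b + 258 is already monic.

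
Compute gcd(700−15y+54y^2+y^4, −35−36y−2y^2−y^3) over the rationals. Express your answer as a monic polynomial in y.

Repeated division with remainder:
  y^4+54y^2−15y+700 = (−y+2)(−y^3−2y^2−36y−35) + (22y^2+22y+770)
  −y^3−2y^2−36y−35 = (−(1/22)y−1/22)(22y^2+22y+770) + (0)
Last nonzero remainder: 22y^2+22y+770. Dividing through by 22 gives the monic gcd y^2+y+35.

35+y+y^2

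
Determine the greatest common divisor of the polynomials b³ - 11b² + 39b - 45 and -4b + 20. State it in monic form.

b - 5

Repeated division with remainder:
  b³ - 11b² + 39b - 45 = (-(1/4)b² + (3/2)b - 9/4)(-4b + 20) + (0)
Last nonzero remainder: -4b + 20. Dividing through by -4 gives the monic gcd b - 5.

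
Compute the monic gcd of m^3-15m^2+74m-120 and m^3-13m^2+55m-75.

m-5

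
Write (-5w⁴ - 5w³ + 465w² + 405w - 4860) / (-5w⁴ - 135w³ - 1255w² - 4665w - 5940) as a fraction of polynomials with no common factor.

Apply the Euclidean algorithm:
  -5w⁴ - 5w³ + 465w² + 405w - 4860 = (-5w⁴ - 135w³ - 1255w² - 4665w - 5940) + (130w³ + 1720w² + 5070w + 1080)
  -5w⁴ - 135w³ - 1255w² - 4665w - 5940 = (-(1/26)w - 179/338)(130w³ + 1720w² + 5070w + 1080) + (-(25200/169)w² - (25200/13)w - 907200/169)
  130w³ + 1720w² + 5070w + 1080 = (-(2197/2520)w - 169/840)(-(25200/169)w² - (25200/13)w - 907200/169) + (0)
Last nonzero remainder: -(25200/169)w² - (25200/13)w - 907200/169. Dividing through by -25200/169 gives the monic gcd w² + 13w + 36.
Cancel w² + 13w + 36 from numerator and denominator to get the reduced form.

(w² - 12w + 27)/(w² + 14w + 33)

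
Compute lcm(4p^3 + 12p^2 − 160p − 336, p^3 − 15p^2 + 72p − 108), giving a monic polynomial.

p^5 − 6p^4 − 49p^3 + 330p^2 + 36p − 1512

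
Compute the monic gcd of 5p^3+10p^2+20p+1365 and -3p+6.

1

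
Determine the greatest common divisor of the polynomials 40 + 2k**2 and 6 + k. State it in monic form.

1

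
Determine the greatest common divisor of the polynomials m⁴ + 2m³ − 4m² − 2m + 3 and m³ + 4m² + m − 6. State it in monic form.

m² + 2m − 3

Repeated division with remainder:
  m⁴ + 2m³ − 4m² − 2m + 3 = (m − 2)(m³ + 4m² + m − 6) + (3m² + 6m − 9)
  m³ + 4m² + m − 6 = ((1/3)m + 2/3)(3m² + 6m − 9) + (0)
Last nonzero remainder: 3m² + 6m − 9. Dividing through by 3 gives the monic gcd m² + 2m − 3.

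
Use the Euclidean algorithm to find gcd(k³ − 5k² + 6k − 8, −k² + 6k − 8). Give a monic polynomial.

By polynomial division,
  k³ − 5k² + 6k − 8 = (−k − 1)(−k² + 6k − 8) + (4k − 16)
  −k² + 6k − 8 = (−(1/4)k + 1/2)(4k − 16) + (0)
Last nonzero remainder: 4k − 16. Dividing through by 4 gives the monic gcd k − 4.

k − 4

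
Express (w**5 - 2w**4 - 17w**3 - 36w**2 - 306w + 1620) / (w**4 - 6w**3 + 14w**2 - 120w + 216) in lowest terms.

(w**2 + 2w - 15)/(w - 2)

Euclidean algorithm in ℚ[w]:
  w**5 - 2w**4 - 17w**3 - 36w**2 - 306w + 1620 = (w + 4)(w**4 - 6w**3 + 14w**2 - 120w + 216) + (-7w**3 + 28w**2 - 42w + 756)
  w**4 - 6w**3 + 14w**2 - 120w + 216 = (-(1/7)w + 2/7)(-7w**3 + 28w**2 - 42w + 756) + (0)
Last nonzero remainder: -7w**3 + 28w**2 - 42w + 756. Dividing through by -7 gives the monic gcd w**3 - 4w**2 + 6w - 108.
Cancel w**3 - 4w**2 + 6w - 108 from numerator and denominator to get the reduced form.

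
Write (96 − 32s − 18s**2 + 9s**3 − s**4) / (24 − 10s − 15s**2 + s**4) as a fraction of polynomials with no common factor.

By polynomial division,
  −s**4 + 9s**3 − 18s**2 − 32s + 96 = (−1)(s**4 − 15s**2 − 10s + 24) + (9s**3 − 33s**2 − 42s + 120)
  s**4 − 15s**2 − 10s + 24 = ((1/9)s + 11/27)(9s**3 − 33s**2 − 42s + 120) + ((28/9)s**2 − (56/9)s − 224/9)
  9s**3 − 33s**2 − 42s + 120 = ((81/28)s − 135/28)((28/9)s**2 − (56/9)s − 224/9) + (0)
Last nonzero remainder: (28/9)s**2 − (56/9)s − 224/9. Dividing through by 28/9 gives the monic gcd s**2 − 2s − 8.
Cancel s**2 − 2s − 8 from numerator and denominator to get the reduced form.

(−12 + 7s − s**2)/(−3 + 2s + s**2)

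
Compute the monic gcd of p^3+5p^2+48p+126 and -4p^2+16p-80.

1

Euclidean algorithm in ℚ[p]:
  p^3+5p^2+48p+126 = (-(1/4)p-9/4)(-4p^2+16p-80) + (64p-54)
  -4p^2+16p-80 = (-(1/16)p+101/512)(64p-54) + (-17753/256)
  64p-54 = (-(16384/17753)p+13824/17753)(-17753/256) + (0)
The last nonzero remainder is the constant -17753/256, so the polynomials are coprime and gcd = 1.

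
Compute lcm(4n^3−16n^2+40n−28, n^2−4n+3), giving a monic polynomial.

By polynomial division,
  4n^3−16n^2+40n−28 = (4n)(n^2−4n+3) + (28n−28)
  n^2−4n+3 = ((1/28)n−3/28)(28n−28) + (0)
Last nonzero remainder: 28n−28. Dividing through by 28 gives the monic gcd n−1.
Then lcm(f, g) = f·g / gcd(f, g); expanding and making the result monic gives the answer.

n^4−7n^3+22n^2−37n+21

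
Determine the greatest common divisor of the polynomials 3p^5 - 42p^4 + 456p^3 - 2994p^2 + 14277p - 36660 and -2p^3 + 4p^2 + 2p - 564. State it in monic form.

p^2 - 8p + 47

By polynomial division,
  3p^5 - 42p^4 + 456p^3 - 2994p^2 + 14277p - 36660 = (-(3/2)p^2 + 18p - 387/2)(-2p^3 + 4p^2 + 2p - 564) + (-3102p^2 + 24816p - 145794)
  -2p^3 + 4p^2 + 2p - 564 = ((1/1551)p + 2/517)(-3102p^2 + 24816p - 145794) + (0)
Last nonzero remainder: -3102p^2 + 24816p - 145794. Dividing through by -3102 gives the monic gcd p^2 - 8p + 47.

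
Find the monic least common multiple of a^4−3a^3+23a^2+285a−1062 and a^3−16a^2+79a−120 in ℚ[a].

a^6−16a^5+102a^4−134a^3−3847a^2+25206a−42480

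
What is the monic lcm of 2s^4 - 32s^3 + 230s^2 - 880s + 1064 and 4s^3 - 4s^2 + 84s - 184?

Euclidean algorithm in ℚ[s]:
  2s^4 - 32s^3 + 230s^2 - 880s + 1064 = ((1/2)s - 15/2)(4s^3 - 4s^2 + 84s - 184) + (158s^2 - 158s - 316)
  4s^3 - 4s^2 + 84s - 184 = ((2/79)s)(158s^2 - 158s - 316) + (92s - 184)
  158s^2 - 158s - 316 = ((79/46)s + 79/46)(92s - 184) + (0)
Last nonzero remainder: 92s - 184. Dividing through by 92 gives the monic gcd s - 2.
Then lcm(f, g) = f·g / gcd(f, g); expanding and making the result monic gives the answer.

s^6 - 15s^5 + 122s^4 - 693s^3 + 2737s^2 - 9588s + 12236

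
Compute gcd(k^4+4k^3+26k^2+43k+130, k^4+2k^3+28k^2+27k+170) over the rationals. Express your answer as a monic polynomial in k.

k^2+k+10

Apply the Euclidean algorithm:
  k^4+4k^3+26k^2+43k+130 = (k^4+2k^3+28k^2+27k+170) + (2k^3−2k^2+16k−40)
  k^4+2k^3+28k^2+27k+170 = ((1/2)k+3/2)(2k^3−2k^2+16k−40) + (23k^2+23k+230)
  2k^3−2k^2+16k−40 = ((2/23)k−4/23)(23k^2+23k+230) + (0)
Last nonzero remainder: 23k^2+23k+230. Dividing through by 23 gives the monic gcd k^2+k+10.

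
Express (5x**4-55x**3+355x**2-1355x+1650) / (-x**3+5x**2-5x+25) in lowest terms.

(-5x**3+30x**2-205x+330)/(x**2+5)

Repeated division with remainder:
  5x**4-55x**3+355x**2-1355x+1650 = (-5x+30)(-x**3+5x**2-5x+25) + (180x**2-1080x+900)
  -x**3+5x**2-5x+25 = (-(1/180)x-1/180)(180x**2-1080x+900) + (-6x+30)
  180x**2-1080x+900 = (-30x+30)(-6x+30) + (0)
Last nonzero remainder: -6x+30. Dividing through by -6 gives the monic gcd x-5.
Cancel x-5 from numerator and denominator to get the reduced form.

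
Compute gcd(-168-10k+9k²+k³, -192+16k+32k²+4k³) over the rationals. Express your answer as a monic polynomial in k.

Apply the Euclidean algorithm:
  k³+9k²-10k-168 = (1/4)(4k³+32k²+16k-192) + (k²-14k-120)
  4k³+32k²+16k-192 = (4k+88)(k²-14k-120) + (1728k+10368)
  k²-14k-120 = ((1/1728)k-5/432)(1728k+10368) + (0)
Last nonzero remainder: 1728k+10368. Dividing through by 1728 gives the monic gcd k+6.

6+k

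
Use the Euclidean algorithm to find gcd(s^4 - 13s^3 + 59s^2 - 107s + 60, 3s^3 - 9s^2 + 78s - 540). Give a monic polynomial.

s - 5

Repeated division with remainder:
  s^4 - 13s^3 + 59s^2 - 107s + 60 = ((1/3)s - 10/3)(3s^3 - 9s^2 + 78s - 540) + (3s^2 + 333s - 1740)
  3s^3 - 9s^2 + 78s - 540 = (s - 114)(3s^2 + 333s - 1740) + (39780s - 198900)
  3s^2 + 333s - 1740 = ((1/13260)s + 29/3315)(39780s - 198900) + (0)
Last nonzero remainder: 39780s - 198900. Dividing through by 39780 gives the monic gcd s - 5.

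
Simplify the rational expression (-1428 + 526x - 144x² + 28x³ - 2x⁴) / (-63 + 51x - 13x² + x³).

(204 - 46x + 14x² - 2x³)/(9 - 6x + x²)

By polynomial division,
  -2x⁴ + 28x³ - 144x² + 526x - 1428 = (-2x + 2)(x³ - 13x² + 51x - 63) + (-16x² + 298x - 1302)
  x³ - 13x² + 51x - 63 = (-(1/16)x - 45/128)(-16x² + 298x - 1302) + ((4761/64)x - 33327/64)
  -16x² + 298x - 1302 = (-(1024/4761)x + 3968/1587)((4761/64)x - 33327/64) + (0)
Last nonzero remainder: (4761/64)x - 33327/64. Dividing through by 4761/64 gives the monic gcd x - 7.
Cancel x - 7 from numerator and denominator to get the reduced form.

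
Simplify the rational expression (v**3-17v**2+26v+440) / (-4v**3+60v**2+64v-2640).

Euclidean algorithm in ℚ[v]:
  v**3-17v**2+26v+440 = (-1/4)(-4v**3+60v**2+64v-2640) + (-2v**2+42v-220)
  -4v**3+60v**2+64v-2640 = (2v+12)(-2v**2+42v-220) + (0)
Last nonzero remainder: -2v**2+42v-220. Dividing through by -2 gives the monic gcd v**2-21v+110.
Cancel v**2-21v+110 from numerator and denominator to get the reduced form.

(-v-4)/(4v+24)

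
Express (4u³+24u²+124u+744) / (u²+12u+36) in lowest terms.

Euclidean algorithm in ℚ[u]:
  4u³+24u²+124u+744 = (4u-24)(u²+12u+36) + (268u+1608)
  u²+12u+36 = ((1/268)u+3/134)(268u+1608) + (0)
Last nonzero remainder: 268u+1608. Dividing through by 268 gives the monic gcd u+6.
Cancel u+6 from numerator and denominator to get the reduced form.

(4u²+124)/(u+6)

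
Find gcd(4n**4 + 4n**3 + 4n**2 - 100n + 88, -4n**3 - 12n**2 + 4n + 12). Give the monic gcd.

By polynomial division,
  4n**4 + 4n**3 + 4n**2 - 100n + 88 = (-n + 2)(-4n**3 - 12n**2 + 4n + 12) + (32n**2 - 96n + 64)
  -4n**3 - 12n**2 + 4n + 12 = (-(1/8)n - 3/4)(32n**2 - 96n + 64) + (-60n + 60)
  32n**2 - 96n + 64 = (-(8/15)n + 16/15)(-60n + 60) + (0)
Last nonzero remainder: -60n + 60. Dividing through by -60 gives the monic gcd n - 1.

n - 1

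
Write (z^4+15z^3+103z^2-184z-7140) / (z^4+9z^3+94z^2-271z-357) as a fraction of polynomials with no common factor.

(z^2+4z-60)/(z^2-2z-3)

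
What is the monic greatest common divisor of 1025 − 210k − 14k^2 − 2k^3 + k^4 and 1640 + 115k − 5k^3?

By polynomial division,
  k^4 − 2k^3 − 14k^2 − 210k + 1025 = (−(1/5)k + 2/5)(−5k^3 + 115k + 1640) + (9k^2 + 72k + 369)
  −5k^3 + 115k + 1640 = (−(5/9)k + 40/9)(9k^2 + 72k + 369) + (0)
Last nonzero remainder: 9k^2 + 72k + 369. Dividing through by 9 gives the monic gcd k^2 + 8k + 41.

41 + 8k + k^2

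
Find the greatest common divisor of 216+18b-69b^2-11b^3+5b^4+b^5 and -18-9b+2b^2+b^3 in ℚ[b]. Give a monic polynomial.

Repeated division with remainder:
  b^5+5b^4-11b^3-69b^2+18b+216 = (b^2+3b-8)(b^3+2b^2-9b-18) + (-8b^2+72)
  b^3+2b^2-9b-18 = (-(1/8)b-1/4)(-8b^2+72) + (0)
Last nonzero remainder: -8b^2+72. Dividing through by -8 gives the monic gcd b^2-9.

-9+b^2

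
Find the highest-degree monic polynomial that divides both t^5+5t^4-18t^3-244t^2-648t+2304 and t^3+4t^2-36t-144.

By polynomial division,
  t^5+5t^4-18t^3-244t^2-648t+2304 = (t^2+t+14)(t^3+4t^2-36t-144) + (-120t^2+4320)
  t^3+4t^2-36t-144 = (-(1/120)t-1/30)(-120t^2+4320) + (0)
Last nonzero remainder: -120t^2+4320. Dividing through by -120 gives the monic gcd t^2-36.

t^2-36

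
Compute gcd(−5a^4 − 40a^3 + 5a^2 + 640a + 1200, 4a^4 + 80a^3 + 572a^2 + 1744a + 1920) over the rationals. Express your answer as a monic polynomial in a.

a^3 + 12a^2 + 47a + 60

By polynomial division,
  −5a^4 − 40a^3 + 5a^2 + 640a + 1200 = (−5/4)(4a^4 + 80a^3 + 572a^2 + 1744a + 1920) + (60a^3 + 720a^2 + 2820a + 3600)
  4a^4 + 80a^3 + 572a^2 + 1744a + 1920 = ((1/15)a + 8/15)(60a^3 + 720a^2 + 2820a + 3600) + (0)
Last nonzero remainder: 60a^3 + 720a^2 + 2820a + 3600. Dividing through by 60 gives the monic gcd a^3 + 12a^2 + 47a + 60.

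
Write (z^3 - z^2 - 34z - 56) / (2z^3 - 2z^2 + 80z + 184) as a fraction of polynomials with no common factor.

By polynomial division,
  z^3 - z^2 - 34z - 56 = (1/2)(2z^3 - 2z^2 + 80z + 184) + (-74z - 148)
  2z^3 - 2z^2 + 80z + 184 = (-(1/37)z^2 + (3/37)z - 46/37)(-74z - 148) + (0)
Last nonzero remainder: -74z - 148. Dividing through by -74 gives the monic gcd z + 2.
Cancel z + 2 from numerator and denominator to get the reduced form.

(z^2 - 3z - 28)/(2z^2 - 6z + 92)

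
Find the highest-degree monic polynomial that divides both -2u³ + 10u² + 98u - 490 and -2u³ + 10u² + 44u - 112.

Repeated division with remainder:
  -2u³ + 10u² + 98u - 490 = (-2u³ + 10u² + 44u - 112) + (54u - 378)
  -2u³ + 10u² + 44u - 112 = (-(1/27)u² - (2/27)u + 8/27)(54u - 378) + (0)
Last nonzero remainder: 54u - 378. Dividing through by 54 gives the monic gcd u - 7.

u - 7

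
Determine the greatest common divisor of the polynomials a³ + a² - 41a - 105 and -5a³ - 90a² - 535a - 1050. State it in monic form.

By polynomial division,
  a³ + a² - 41a - 105 = (-1/5)(-5a³ - 90a² - 535a - 1050) + (-17a² - 148a - 315)
  -5a³ - 90a² - 535a - 1050 = ((5/17)a + 790/289)(-17a² - 148a - 315) + (-(10920/289)a - 54600/289)
  -17a² - 148a - 315 = ((4913/10920)a + 867/520)(-(10920/289)a - 54600/289) + (0)
Last nonzero remainder: -(10920/289)a - 54600/289. Dividing through by -10920/289 gives the monic gcd a + 5.

a + 5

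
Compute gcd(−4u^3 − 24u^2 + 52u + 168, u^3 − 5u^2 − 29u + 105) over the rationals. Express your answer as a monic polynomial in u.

u − 3

Euclidean algorithm in ℚ[u]:
  −4u^3 − 24u^2 + 52u + 168 = (−4)(u^3 − 5u^2 − 29u + 105) + (−44u^2 − 64u + 588)
  u^3 − 5u^2 − 29u + 105 = (−(1/44)u + 71/484)(−44u^2 − 64u + 588) + (−(756/121)u + 2268/121)
  −44u^2 − 64u + 588 = ((1331/189)u + 847/27)(−(756/121)u + 2268/121) + (0)
Last nonzero remainder: −(756/121)u + 2268/121. Dividing through by −756/121 gives the monic gcd u − 3.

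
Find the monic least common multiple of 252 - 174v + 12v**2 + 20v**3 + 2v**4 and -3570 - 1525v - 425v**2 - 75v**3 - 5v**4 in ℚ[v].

Apply the Euclidean algorithm:
  2v**4 + 20v**3 + 12v**2 - 174v + 252 = (-2/5)(-5v**4 - 75v**3 - 425v**2 - 1525v - 3570) + (-10v**3 - 158v**2 - 784v - 1176)
  -5v**4 - 75v**3 - 425v**2 - 1525v - 3570 = ((1/2)v - 2/5)(-10v**3 - 158v**2 - 784v - 1176) + (-(481/5)v**2 - (6253/5)v - 20202/5)
  -10v**3 - 158v**2 - 784v - 1176 = ((50/481)v + 140/481)(-(481/5)v**2 - (6253/5)v - 20202/5) + (0)
Last nonzero remainder: -(481/5)v**2 - (6253/5)v - 20202/5. Dividing through by -481/5 gives the monic gcd v**2 + 13v + 42.
Then lcm(f, g) = f·g / gcd(f, g); expanding and making the result monic gives the answer.

2142 - 1227v + 54v**2 + 95v**3 + 43v**4 + 12v**5 + v**6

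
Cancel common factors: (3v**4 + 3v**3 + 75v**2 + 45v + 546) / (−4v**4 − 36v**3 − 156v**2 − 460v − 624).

Repeated division with remainder:
  3v**4 + 3v**3 + 75v**2 + 45v + 546 = (−3/4)(−4v**4 − 36v**3 − 156v**2 − 460v − 624) + (−24v**3 − 42v**2 − 300v + 78)
  −4v**4 − 36v**3 − 156v**2 − 460v − 624 = ((1/6)v + 29/24)(−24v**3 − 42v**2 − 300v + 78) + (−(221/4)v**2 − (221/2)v − 2873/4)
  −24v**3 − 42v**2 − 300v + 78 = ((96/221)v − 24/221)(−(221/4)v**2 − (221/2)v − 2873/4) + (0)
Last nonzero remainder: −(221/4)v**2 − (221/2)v − 2873/4. Dividing through by −221/4 gives the monic gcd v**2 + 2v + 13.
Cancel v**2 + 2v + 13 from numerator and denominator to get the reduced form.

(−3v**2 + 3v − 42)/(4v**2 + 28v + 48)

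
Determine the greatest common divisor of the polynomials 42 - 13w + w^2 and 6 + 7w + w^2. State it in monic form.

1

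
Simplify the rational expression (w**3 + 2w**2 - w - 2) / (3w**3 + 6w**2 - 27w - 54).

(w**2 - 1)/(3w**2 - 27)

Repeated division with remainder:
  w**3 + 2w**2 - w - 2 = (1/3)(3w**3 + 6w**2 - 27w - 54) + (8w + 16)
  3w**3 + 6w**2 - 27w - 54 = ((3/8)w**2 - 27/8)(8w + 16) + (0)
Last nonzero remainder: 8w + 16. Dividing through by 8 gives the monic gcd w + 2.
Cancel w + 2 from numerator and denominator to get the reduced form.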